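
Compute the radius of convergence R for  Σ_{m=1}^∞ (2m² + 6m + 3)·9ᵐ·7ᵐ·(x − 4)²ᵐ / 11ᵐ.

R = √77/21

Apply the ratio test: |a_{m+1}| / |a_m| = [(2(m+1)² + 6(m+1) + 3)/(2m² + 6m + 3)] · 9·7/11, which tends to 63/11 as m → ∞.
Since the exponent of (x − 4) increases by 2 each term, convergence requires |x − 4|² < 11/63, hence R = √77/21.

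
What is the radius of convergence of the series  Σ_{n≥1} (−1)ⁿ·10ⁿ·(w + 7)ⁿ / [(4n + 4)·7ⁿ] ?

R = 7/10

Apply the ratio test: |a_{n+1}| / |a_n| = [(4n + 4)/(4(n+1) + 4)] · 10/7, which tends to 10/7 as n → ∞.
The series converges when 10/7 · |w + 7| < 1, giving R = 7/10.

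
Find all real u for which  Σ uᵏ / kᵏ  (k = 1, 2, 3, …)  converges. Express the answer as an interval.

(−∞, ∞)

Applying the root test, |a_k|^(1/k) = 1/k → 0.
Since the k-th root of |a_k| tends to 0, the series converges for all real u; R = ∞.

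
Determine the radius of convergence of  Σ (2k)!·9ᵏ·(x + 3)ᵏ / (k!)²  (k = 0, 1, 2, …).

Apply the ratio test: |a_{k+1}| / |a_k| = (2k+1)·(2k+2)/(k+1)² · 9, which tends to 36 as k → ∞.
Thus R = 1/(36) = 1/36.

R = 1/36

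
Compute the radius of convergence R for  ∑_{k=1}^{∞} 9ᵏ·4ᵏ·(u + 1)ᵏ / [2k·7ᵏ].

R = 7/36

By the ratio test, |a_{k+1}/a_k| = [2k/2(k+1)] · 9·4/7 → 36/7.
The series converges when 36/7 · |u + 1| < 1, giving R = 7/36.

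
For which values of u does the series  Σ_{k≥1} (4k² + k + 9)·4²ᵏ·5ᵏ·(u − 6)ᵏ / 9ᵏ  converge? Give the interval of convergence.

(471/80, 489/80)

Apply the ratio test: |a_{k+1}| / |a_k| = [(4(k+1)² + (k+1) + 9)/(4k² + k + 9)] · 16·5/9, which tends to 80/9 as k → ∞.
Thus R = 1/(80/9) = 9/80.
Endpoint u = 489/80: the terms have absolute value of order k², which does not tend to 0, so the series diverges by the divergence test.
When u = 471/80, the terms have absolute value of order k², which does not tend to 0, so the series diverges by the divergence test.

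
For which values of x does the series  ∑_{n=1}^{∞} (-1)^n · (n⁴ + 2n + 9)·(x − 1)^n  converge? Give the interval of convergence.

(0, 2)

Ratio test: |a_{n+1}/a_n| = ((n+1)⁴ + 2(n+1) + 9)/(n⁴ + 2n + 9) → 1 as n → ∞.
Hence R = 1.
Check x = 2: the terms do not tend to 0, so the series diverges.
Endpoint x = 0: the terms have absolute value of order n⁴, which does not tend to 0, so the series diverges by the divergence test.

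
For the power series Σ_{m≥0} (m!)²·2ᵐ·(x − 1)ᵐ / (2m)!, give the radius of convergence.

The ratio of consecutive coefficients is (m+1)²/[(2m+1)·(2m+2)] · 2 → 1/2.
Thus R = 1/(1/2) = 2.

R = 2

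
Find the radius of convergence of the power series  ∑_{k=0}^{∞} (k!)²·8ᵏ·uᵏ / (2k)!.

Apply the ratio test: |a_{k+1}| / |a_k| = (k+1)²/[(2k+1)·(2k+2)] · 8, which tends to 2 as k → ∞.
The series converges when 2 · |u| < 1, giving R = 1/2.

R = 1/2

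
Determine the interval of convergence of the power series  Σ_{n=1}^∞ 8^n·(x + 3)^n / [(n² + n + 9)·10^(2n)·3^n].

By the ratio test, |a_{n+1}/a_n| = [(n² + n + 9)/((n+1)² + (n+1) + 9)] · 8/(100·3) → 2/75.
The series converges when 2/75 · |x + 3| < 1, giving R = 75/2.
When x = 69/2, the terms are on the order of 1/n², so the series converges absolutely by comparison with the p-series (p = 2 > 1).
Endpoint x = -81/2: the series is dominated by a constant times Σ 1/n², which converges (p = 2 > 1).

[-81/2, 69/2]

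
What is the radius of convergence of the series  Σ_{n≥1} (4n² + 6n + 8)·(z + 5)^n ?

Apply the ratio test: |a_{n+1}| / |a_n| = (4(n+1)² + 6(n+1) + 8)/(4n² + 6n + 8), which tends to 1 as n → ∞.
Convergence for |z + 5| < 1, so R = 1.

R = 1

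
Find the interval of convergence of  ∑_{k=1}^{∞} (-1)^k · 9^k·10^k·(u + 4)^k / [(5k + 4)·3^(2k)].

(-41/10, -39/10]

By the ratio test, |a_{k+1}/a_k| = [(5k + 4)/(5(k+1) + 4)] · 9·10/9 → 10.
Hence the series converges for |u + 4| < 1/(10) = 1/10, so the radius of convergence is 1/10.
Check u = -39/10: an alternating series whose terms decrease to 0 in absolute value, so it converges by the Leibniz criterion.
When u = -41/10, the terms are asymptotic to a nonzero constant times 1/k, so the series diverges by limit comparison with Σ 1/k.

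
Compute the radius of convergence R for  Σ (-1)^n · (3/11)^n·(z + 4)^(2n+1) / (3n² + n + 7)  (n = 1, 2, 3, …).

Ratio test: |a_{n+1}/a_n| = [(3n² + n + 7)/(3(n+1)² + (n+1) + 7)] · 3/11 → 3/11 as n → ∞.
Since the exponent of (z + 4) increases by 2 each term, convergence requires |z + 4|² < 11/3, hence R = √33/3.

R = √33/3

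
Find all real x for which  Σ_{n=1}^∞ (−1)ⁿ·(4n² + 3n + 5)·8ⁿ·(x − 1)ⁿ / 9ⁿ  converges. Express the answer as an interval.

Apply the ratio test: |a_{n+1}| / |a_n| = [(4(n+1)² + 3(n+1) + 5)/(4n² + 3n + 5)] · 8/9, which tends to 8/9 as n → ∞.
Thus R = 1/(8/9) = 9/8.
When x = 17/8, the terms have absolute value of order n², which does not tend to 0, so the series diverges by the divergence test.
At x = -1/8: the terms do not tend to 0, so the series diverges.

(-1/8, 17/8)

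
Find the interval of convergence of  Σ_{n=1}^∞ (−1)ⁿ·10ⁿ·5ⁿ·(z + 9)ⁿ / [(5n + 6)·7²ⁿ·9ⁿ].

By the ratio test, |a_{n+1}/a_n| = [(5n + 6)/(5(n+1) + 6)] · 10·5/(49·9) → 50/441.
Convergence for |z + 9| · 50/441 < 1, i.e. |z + 9| < 441/50. So R = 441/50.
When z = -9/50, convergence follows from the alternating series test (terms decrease monotonically to 0).
Endpoint z = -891/50: the terms behave like c/n; limit comparison with the harmonic series gives divergence.

(-891/50, -9/50]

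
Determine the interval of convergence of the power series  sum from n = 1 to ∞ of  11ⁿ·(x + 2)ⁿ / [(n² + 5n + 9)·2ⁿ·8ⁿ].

Ratio test: |a_{n+1}/a_n| = [(n² + 5n + 9)/((n+1)² + 5(n+1) + 9)] · 11/(2·8) → 11/16 as n → ∞.
Hence the series converges for |x + 2| < 1/(11/16) = 16/11, so the radius of convergence is 16/11.
Endpoint x = -6/11: the series is dominated by a constant times Σ 1/n², which converges (p = 2 > 1).
Check x = -38/11: the series is dominated by a constant times Σ 1/n², which converges (p = 2 > 1).

[-38/11, -6/11]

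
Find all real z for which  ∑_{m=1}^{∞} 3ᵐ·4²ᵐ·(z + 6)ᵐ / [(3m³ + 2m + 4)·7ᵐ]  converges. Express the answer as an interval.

The ratio of consecutive coefficients is [(3m³ + 2m + 4)/(3(m+1)³ + 2(m+1) + 4)] · 3·16/7 → 48/7.
Convergence for |z + 6| · 48/7 < 1, i.e. |z + 6| < 7/48. So R = 7/48.
At z = -281/48: the terms are on the order of 1/m³, so the series converges absolutely by comparison with the p-series (p = 3 > 1).
Check z = -295/48: the terms are on the order of 1/m³, so the series converges absolutely by comparison with the p-series (p = 3 > 1).

[-295/48, -281/48]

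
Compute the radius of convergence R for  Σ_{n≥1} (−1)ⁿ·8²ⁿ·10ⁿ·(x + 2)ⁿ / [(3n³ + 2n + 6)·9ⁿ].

R = 9/640

By the ratio test, |a_{n+1}/a_n| = [(3n³ + 2n + 6)/(3(n+1)³ + 2(n+1) + 6)] · 64·10/9 → 640/9.
Hence the series converges for |x + 2| < 1/(640/9) = 9/640, so the radius of convergence is 9/640.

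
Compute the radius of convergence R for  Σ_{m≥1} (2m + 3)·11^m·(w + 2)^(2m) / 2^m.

The ratio of consecutive coefficients is [(2(m+1) + 3)/(2m + 3)] · 11/2 → 11/2.
Successive powers of (w + 2) differ by 2, so the series converges when |w + 2|² · 11/2 < 1, i.e. |w + 2| < √(2/11). So R = √22/11.

R = √22/11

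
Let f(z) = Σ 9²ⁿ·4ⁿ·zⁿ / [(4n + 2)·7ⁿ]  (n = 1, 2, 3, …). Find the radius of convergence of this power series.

R = 7/324

Ratio test: |a_{n+1}/a_n| = [(4n + 2)/(4(n+1) + 2)] · 81·4/7 → 324/7 as n → ∞.
Hence the series converges for |z| < 1/(324/7) = 7/324, so the radius of convergence is 7/324.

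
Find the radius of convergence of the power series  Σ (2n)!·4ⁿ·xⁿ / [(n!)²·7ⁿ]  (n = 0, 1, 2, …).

By the ratio test, |a_{n+1}/a_n| = (2n+1)·(2n+2)/(n+1)² · 4/7 → 16/7.
Hence the series converges for |x| < 1/(16/7) = 7/16, so the radius of convergence is 7/16.

R = 7/16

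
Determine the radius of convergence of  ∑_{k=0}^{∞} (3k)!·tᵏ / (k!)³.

By the ratio test, |a_{k+1}/a_k| = (3k+1)·(3k+2)·(3k+3)/(k+1)³ → 27.
Convergence for |t| · 27 < 1, i.e. |t| < 1/27. So R = 1/27.

R = 1/27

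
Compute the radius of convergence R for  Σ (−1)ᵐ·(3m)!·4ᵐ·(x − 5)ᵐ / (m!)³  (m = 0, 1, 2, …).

The ratio of consecutive coefficients is (3m+1)·(3m+2)·(3m+3)/(m+1)³ · 4 → 108.
Convergence for |x − 5| · 108 < 1, i.e. |x − 5| < 1/108. So R = 1/108.

R = 1/108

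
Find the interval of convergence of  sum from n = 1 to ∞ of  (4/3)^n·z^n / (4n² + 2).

[-3/4, 3/4]

The ratio of consecutive coefficients is [(4n² + 2)/(4(n+1)² + 2)] · 4/3 → 4/3.
Thus R = 1/(4/3) = 3/4.
Check z = 3/4: the series is dominated by a constant times Σ 1/n², which converges (p = 2 > 1).
When z = -3/4, the terms are on the order of 1/n², so the series converges absolutely by comparison with the p-series (p = 2 > 1).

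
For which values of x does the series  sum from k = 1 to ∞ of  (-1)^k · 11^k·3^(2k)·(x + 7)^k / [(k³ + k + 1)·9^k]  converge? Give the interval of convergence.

[-78/11, -76/11]

The ratio of consecutive coefficients is [(k³ + k + 1)/((k+1)³ + (k+1) + 1)] · 11·9/9 → 11.
Convergence for |x + 7| · 11 < 1, i.e. |x + 7| < 1/11. So R = 1/11.
When x = -76/11, the series is dominated by a constant times Σ 1/k³, which converges (p = 3 > 1).
When x = -78/11, the terms are on the order of 1/k³, so the series converges absolutely by comparison with the p-series (p = 3 > 1).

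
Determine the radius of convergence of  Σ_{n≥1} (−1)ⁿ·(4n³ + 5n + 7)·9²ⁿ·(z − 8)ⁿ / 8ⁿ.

By the ratio test, |a_{n+1}/a_n| = [(4(n+1)³ + 5(n+1) + 7)/(4n³ + 5n + 7)] · 81/8 → 81/8.
Thus R = 1/(81/8) = 8/81.

R = 8/81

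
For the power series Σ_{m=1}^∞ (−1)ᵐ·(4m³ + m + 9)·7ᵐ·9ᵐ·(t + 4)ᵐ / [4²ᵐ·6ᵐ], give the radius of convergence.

R = 32/21

By the ratio test, |a_{m+1}/a_m| = [(4(m+1)³ + (m+1) + 9)/(4m³ + m + 9)] · 7·9/(16·6) → 21/32.
Thus R = 1/(21/32) = 32/21.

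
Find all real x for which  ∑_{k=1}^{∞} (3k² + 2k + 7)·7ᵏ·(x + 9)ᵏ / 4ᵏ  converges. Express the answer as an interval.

Ratio test: |a_{k+1}/a_k| = [(3(k+1)² + 2(k+1) + 7)/(3k² + 2k + 7)] · 7/4 → 7/4 as k → ∞.
The series converges when 7/4 · |x + 9| < 1, giving R = 4/7.
Endpoint x = -59/7: the k-th term does not approach 0; divergence by the term test.
Endpoint x = -67/7: the k-th term does not approach 0; divergence by the term test.

(-67/7, -59/7)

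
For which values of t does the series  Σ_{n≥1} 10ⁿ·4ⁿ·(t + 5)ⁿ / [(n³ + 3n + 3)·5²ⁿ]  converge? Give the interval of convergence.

By the ratio test, |a_{n+1}/a_n| = [(n³ + 3n + 3)/((n+1)³ + 3(n+1) + 3)] · 10·4/25 → 8/5.
Thus R = 1/(8/5) = 5/8.
When t = -35/8, the terms are on the order of 1/n³, so the series converges absolutely by comparison with the p-series (p = 3 > 1).
Endpoint t = -45/8: absolute convergence follows by limit comparison with Σ 1/n³.

[-45/8, -35/8]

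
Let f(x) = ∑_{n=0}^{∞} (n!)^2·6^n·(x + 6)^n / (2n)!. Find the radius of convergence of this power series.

R = 2/3

The ratio of consecutive coefficients is (n+1)²/[(2n+1)·(2n+2)] · 6 → 3/2.
Thus R = 1/(3/2) = 2/3.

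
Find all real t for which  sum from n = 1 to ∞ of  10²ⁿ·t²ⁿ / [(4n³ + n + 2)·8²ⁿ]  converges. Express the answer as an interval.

[-4/5, 4/5]

By the ratio test, |a_{n+1}/a_n| = [(4n³ + n + 2)/(4(n+1)³ + (n+1) + 2)] · 100/64 → 25/16.
Writing y = t², the series in y has radius 16/25, so |t| < √(16/25) = 4/5 and R = 4/5.
When t = 4/5, the series is dominated by a constant times Σ 1/n³, which converges (p = 3 > 1).
Check t = -4/5: the terms are on the order of 1/n³, so the series converges absolutely by comparison with the p-series (p = 3 > 1).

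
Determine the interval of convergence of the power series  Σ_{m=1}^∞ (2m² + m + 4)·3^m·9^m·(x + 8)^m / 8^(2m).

(-280/27, -152/27)

Apply the ratio test: |a_{m+1}| / |a_m| = [(2(m+1)² + (m+1) + 4)/(2m² + m + 4)] · 3·9/64, which tends to 27/64 as m → ∞.
Hence the series converges for |x + 8| < 1/(27/64) = 64/27, so the radius of convergence is 64/27.
At x = -152/27: the terms have absolute value of order m², which does not tend to 0, so the series diverges by the divergence test.
At x = -280/27: the terms have absolute value of order m², which does not tend to 0, so the series diverges by the divergence test.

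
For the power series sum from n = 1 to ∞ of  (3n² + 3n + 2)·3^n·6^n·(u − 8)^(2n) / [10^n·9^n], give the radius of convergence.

R = √5

Apply the ratio test: |a_{n+1}| / |a_n| = [(3(n+1)² + 3(n+1) + 2)/(3n² + 3n + 2)] · 3·6/(10·9), which tends to 1/5 as n → ∞.
Writing y = (u − 8)², the series in y has radius 5, so |u − 8| < √(5) and R = √5.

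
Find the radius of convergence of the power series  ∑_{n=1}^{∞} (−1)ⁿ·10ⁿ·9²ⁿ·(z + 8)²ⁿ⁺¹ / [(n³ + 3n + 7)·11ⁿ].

R = √110/90

Ratio test: |a_{n+1}/a_n| = [(n³ + 3n + 7)/((n+1)³ + 3(n+1) + 7)] · 10·81/11 → 810/11 as n → ∞.
Since the exponent of (z + 8) increases by 2 each term, convergence requires |z + 8|² < 11/810, hence R = √110/90.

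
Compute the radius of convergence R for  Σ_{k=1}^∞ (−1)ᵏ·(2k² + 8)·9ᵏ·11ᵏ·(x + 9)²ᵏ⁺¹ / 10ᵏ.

R = √110/33

By the ratio test, |a_{k+1}/a_k| = [(2(k+1)² + 8)/(2k² + 8)] · 9·11/10 → 99/10.
Writing y = (x + 9)², the series in y has radius 10/99, so |x + 9| < √(10/99) and R = √110/33.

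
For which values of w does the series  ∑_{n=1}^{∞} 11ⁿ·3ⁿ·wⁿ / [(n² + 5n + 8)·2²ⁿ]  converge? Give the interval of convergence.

[-4/33, 4/33]

Ratio test: |a_{n+1}/a_n| = [(n² + 5n + 8)/((n+1)² + 5(n+1) + 8)] · 11·3/4 → 33/4 as n → ∞.
Thus R = 1/(33/4) = 4/33.
Check w = 4/33: absolute convergence follows by limit comparison with Σ 1/n².
At w = -4/33: absolute convergence follows by limit comparison with Σ 1/n².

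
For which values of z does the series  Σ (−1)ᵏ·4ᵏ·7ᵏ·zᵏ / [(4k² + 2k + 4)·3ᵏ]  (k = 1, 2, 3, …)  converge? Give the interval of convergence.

Ratio test: |a_{k+1}/a_k| = [(4k² + 2k + 4)/(4(k+1)² + 2(k+1) + 4)] · 4·7/3 → 28/3 as k → ∞.
Thus R = 1/(28/3) = 3/28.
At z = 3/28: absolute convergence follows by limit comparison with Σ 1/k².
Check z = -3/28: absolute convergence follows by limit comparison with Σ 1/k².

[-3/28, 3/28]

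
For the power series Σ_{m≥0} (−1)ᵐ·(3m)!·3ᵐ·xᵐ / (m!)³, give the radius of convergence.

Ratio test: |a_{m+1}/a_m| = (3m+1)·(3m+2)·(3m+3)/(m+1)³ · 3 → 81 as m → ∞.
Hence the series converges for |x| < 1/(81) = 1/81, so the radius of convergence is 1/81.

R = 1/81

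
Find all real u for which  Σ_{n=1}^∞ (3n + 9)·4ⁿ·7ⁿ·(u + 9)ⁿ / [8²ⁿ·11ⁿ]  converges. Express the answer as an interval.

(-239/7, 113/7)

Apply the ratio test: |a_{n+1}| / |a_n| = [(3(n+1) + 9)/(3n + 9)] · 4·7/(64·11), which tends to 7/176 as n → ∞.
Convergence for |u + 9| · 7/176 < 1, i.e. |u + 9| < 176/7. So R = 176/7.
When u = 113/7, the terms do not tend to 0, so the series diverges.
At u = -239/7: the terms have absolute value of order n, which does not tend to 0, so the series diverges by the divergence test.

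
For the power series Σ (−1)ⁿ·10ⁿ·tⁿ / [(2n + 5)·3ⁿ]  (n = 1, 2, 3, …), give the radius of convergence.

Apply the ratio test: |a_{n+1}| / |a_n| = [(2n + 5)/(2(n+1) + 5)] · 10/3, which tends to 10/3 as n → ∞.
Hence the series converges for |t| < 1/(10/3) = 3/10, so the radius of convergence is 3/10.

R = 3/10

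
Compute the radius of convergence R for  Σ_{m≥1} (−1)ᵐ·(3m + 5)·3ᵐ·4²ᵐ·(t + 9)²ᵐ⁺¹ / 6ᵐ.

R = √2/4

Ratio test: |a_{m+1}/a_m| = [(3(m+1) + 5)/(3m + 5)] · 3·16/6 → 8 as m → ∞.
Writing y = (t + 9)², the series in y has radius 1/8, so |t + 9| < √(1/8) and R = √2/4.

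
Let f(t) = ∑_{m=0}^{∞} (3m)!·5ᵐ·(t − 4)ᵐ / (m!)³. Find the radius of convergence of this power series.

Ratio test: |a_{m+1}/a_m| = (3m+1)·(3m+2)·(3m+3)/(m+1)³ · 5 → 135 as m → ∞.
Convergence for |t − 4| · 135 < 1, i.e. |t − 4| < 1/135. So R = 1/135.

R = 1/135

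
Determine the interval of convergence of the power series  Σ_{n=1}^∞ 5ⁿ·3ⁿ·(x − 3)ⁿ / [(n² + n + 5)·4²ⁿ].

By the ratio test, |a_{n+1}/a_n| = [(n² + n + 5)/((n+1)² + (n+1) + 5)] · 5·3/16 → 15/16.
Convergence for |x − 3| · 15/16 < 1, i.e. |x − 3| < 16/15. So R = 16/15.
Check x = 61/15: the series is dominated by a constant times Σ 1/n², which converges (p = 2 > 1).
When x = 29/15, absolute convergence follows by limit comparison with Σ 1/n².

[29/15, 61/15]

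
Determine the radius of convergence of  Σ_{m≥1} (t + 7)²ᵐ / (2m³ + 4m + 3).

R = 1

By the ratio test, |a_{m+1}/a_m| = (2m³ + 4m + 3)/(2(m+1)³ + 4(m+1) + 3) → 1.
Writing y = (t + 7)², the series in y has radius 1, so |t + 7| < √(1) = 1 and R = 1.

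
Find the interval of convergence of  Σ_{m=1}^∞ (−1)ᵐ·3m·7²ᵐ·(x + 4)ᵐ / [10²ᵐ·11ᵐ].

The ratio of consecutive coefficients is [3(m+1)/3m] · 49/(100·11) → 49/1100.
Convergence for |x + 4| · 49/1100 < 1, i.e. |x + 4| < 1100/49. So R = 1100/49.
At x = 904/49: the terms have absolute value of order m, which does not tend to 0, so the series diverges by the divergence test.
Endpoint x = -1296/49: the m-th term does not approach 0; divergence by the term test.

(-1296/49, 904/49)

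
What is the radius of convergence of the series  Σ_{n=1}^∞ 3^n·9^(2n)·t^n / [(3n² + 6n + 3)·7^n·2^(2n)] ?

By the ratio test, |a_{n+1}/a_n| = [(3n² + 6n + 3)/(3(n+1)² + 6(n+1) + 3)] · 3·81/(7·4) → 243/28.
Convergence for |t| · 243/28 < 1, i.e. |t| < 28/243. So R = 28/243.

R = 28/243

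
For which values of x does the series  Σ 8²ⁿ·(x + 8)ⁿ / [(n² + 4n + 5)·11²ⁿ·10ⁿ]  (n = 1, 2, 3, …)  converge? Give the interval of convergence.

[-861/32, 349/32]

Apply the ratio test: |a_{n+1}| / |a_n| = [(n² + 4n + 5)/((n+1)² + 4(n+1) + 5)] · 64/(121·10), which tends to 32/605 as n → ∞.
The series converges when 32/605 · |x + 8| < 1, giving R = 605/32.
When x = 349/32, the series is dominated by a constant times Σ 1/n², which converges (p = 2 > 1).
Endpoint x = -861/32: absolute convergence follows by limit comparison with Σ 1/n².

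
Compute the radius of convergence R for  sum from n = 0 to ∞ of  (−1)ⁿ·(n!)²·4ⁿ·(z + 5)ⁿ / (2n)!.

R = 1

Ratio test: |a_{n+1}/a_n| = (n+1)²/[(2n+1)·(2n+2)] · 4 → 1 as n → ∞.
Convergence for |z + 5| < 1, so R = 1.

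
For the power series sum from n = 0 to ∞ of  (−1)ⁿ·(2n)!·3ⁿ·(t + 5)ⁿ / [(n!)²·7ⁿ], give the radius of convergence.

The ratio of consecutive coefficients is (2n+1)·(2n+2)/(n+1)² · 3/7 → 12/7.
The series converges when 12/7 · |t + 5| < 1, giving R = 7/12.

R = 7/12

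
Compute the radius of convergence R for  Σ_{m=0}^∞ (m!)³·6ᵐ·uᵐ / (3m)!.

By the ratio test, |a_{m+1}/a_m| = (m+1)³/[(3m+1)·(3m+2)·(3m+3)] · 6 → 2/9.
Thus R = 1/(2/9) = 9/2.

R = 9/2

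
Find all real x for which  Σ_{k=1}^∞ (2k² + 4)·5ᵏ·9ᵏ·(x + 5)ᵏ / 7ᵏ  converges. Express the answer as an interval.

(-232/45, -218/45)

The ratio of consecutive coefficients is [(2(k+1)² + 4)/(2k² + 4)] · 5·9/7 → 45/7.
Convergence for |x + 5| · 45/7 < 1, i.e. |x + 5| < 7/45. So R = 7/45.
When x = -218/45, the terms have absolute value of order k², which does not tend to 0, so the series diverges by the divergence test.
At x = -232/45: the terms do not tend to 0, so the series diverges.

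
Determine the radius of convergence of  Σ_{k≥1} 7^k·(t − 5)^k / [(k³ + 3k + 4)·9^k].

R = 9/7

Ratio test: |a_{k+1}/a_k| = [(k³ + 3k + 4)/((k+1)³ + 3(k+1) + 4)] · 7/9 → 7/9 as k → ∞.
The series converges when 7/9 · |t − 5| < 1, giving R = 9/7.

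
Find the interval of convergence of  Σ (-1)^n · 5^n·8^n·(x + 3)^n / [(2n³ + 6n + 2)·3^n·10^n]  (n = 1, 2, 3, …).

[-15/4, -9/4]

Apply the ratio test: |a_{n+1}| / |a_n| = [(2n³ + 6n + 2)/(2(n+1)³ + 6(n+1) + 2)] · 5·8/(3·10), which tends to 4/3 as n → ∞.
Thus R = 1/(4/3) = 3/4.
Endpoint x = -9/4: absolute convergence follows by limit comparison with Σ 1/n³.
Check x = -15/4: absolute convergence follows by limit comparison with Σ 1/n³.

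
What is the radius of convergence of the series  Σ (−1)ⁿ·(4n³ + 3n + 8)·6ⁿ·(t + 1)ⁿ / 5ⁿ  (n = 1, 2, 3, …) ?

R = 5/6

The ratio of consecutive coefficients is [(4(n+1)³ + 3(n+1) + 8)/(4n³ + 3n + 8)] · 6/5 → 6/5.
Convergence for |t + 1| · 6/5 < 1, i.e. |t + 1| < 5/6. So R = 5/6.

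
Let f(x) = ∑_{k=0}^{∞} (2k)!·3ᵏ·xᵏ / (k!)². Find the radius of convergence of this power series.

R = 1/12

By the ratio test, |a_{k+1}/a_k| = (2k+1)·(2k+2)/(k+1)² · 3 → 12.
Convergence for |x| · 12 < 1, i.e. |x| < 1/12. So R = 1/12.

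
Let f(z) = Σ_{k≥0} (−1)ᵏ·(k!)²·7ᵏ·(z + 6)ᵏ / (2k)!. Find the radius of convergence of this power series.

R = 4/7

Apply the ratio test: |a_{k+1}| / |a_k| = (k+1)²/[(2k+1)·(2k+2)] · 7, which tends to 7/4 as k → ∞.
Hence the series converges for |z + 6| < 1/(7/4) = 4/7, so the radius of convergence is 4/7.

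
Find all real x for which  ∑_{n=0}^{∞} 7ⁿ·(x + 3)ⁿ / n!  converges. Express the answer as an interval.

By the ratio test, |a_{n+1}/a_n| = 7 · 1/(n+1) → 0.
The ratio tends to 0 regardless of x, hence R = ∞.

(−∞, ∞)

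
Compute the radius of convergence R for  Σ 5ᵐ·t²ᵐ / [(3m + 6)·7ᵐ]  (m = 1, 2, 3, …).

R = √35/5

Apply the ratio test: |a_{m+1}| / |a_m| = [(3m + 6)/(3(m+1) + 6)] · 5/7, which tends to 5/7 as m → ∞.
Since the exponent of t increases by 2 each term, convergence requires |t|² < 7/5, hence R = √35/5.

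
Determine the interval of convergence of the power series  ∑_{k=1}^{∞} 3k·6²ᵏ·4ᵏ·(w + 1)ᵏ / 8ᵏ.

Apply the ratio test: |a_{k+1}| / |a_k| = [3(k+1)/3k] · 36·4/8, which tends to 18 as k → ∞.
The series converges when 18 · |w + 1| < 1, giving R = 1/18.
At w = -17/18: the k-th term does not approach 0; divergence by the term test.
Check w = -19/18: the terms do not tend to 0, so the series diverges.

(-19/18, -17/18)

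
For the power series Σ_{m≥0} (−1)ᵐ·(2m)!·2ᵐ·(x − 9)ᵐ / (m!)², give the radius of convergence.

R = 1/8

Ratio test: |a_{m+1}/a_m| = (2m+1)·(2m+2)/(m+1)² · 2 → 8 as m → ∞.
The series converges when 8 · |x − 9| < 1, giving R = 1/8.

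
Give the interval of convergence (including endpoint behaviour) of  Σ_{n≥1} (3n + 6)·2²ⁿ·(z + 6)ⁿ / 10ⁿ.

(-17/2, -7/2)

By the ratio test, |a_{n+1}/a_n| = [(3(n+1) + 6)/(3n + 6)] · 4/10 → 2/5.
Hence the series converges for |z + 6| < 1/(2/5) = 5/2, so the radius of convergence is 5/2.
Check z = -7/2: the terms do not tend to 0, so the series diverges.
Check z = -17/2: the n-th term does not approach 0; divergence by the term test.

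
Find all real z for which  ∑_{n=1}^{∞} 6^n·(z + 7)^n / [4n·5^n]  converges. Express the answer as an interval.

By the ratio test, |a_{n+1}/a_n| = [4n/4(n+1)] · 6/5 → 6/5.
Thus R = 1/(6/5) = 5/6.
When z = -37/6, the terms behave like c/n; limit comparison with the harmonic series gives divergence.
When z = -47/6, an alternating series whose terms decrease to 0 in absolute value, so it converges by the Leibniz criterion.

[-47/6, -37/6)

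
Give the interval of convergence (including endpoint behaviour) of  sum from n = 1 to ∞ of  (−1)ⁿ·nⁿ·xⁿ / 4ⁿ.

Root test: |a_n|^(1/n) = n/4 → ∞.
Since the n-th root of |a_n| is unbounded, the series converges only at x = 0; R = 0.

{0}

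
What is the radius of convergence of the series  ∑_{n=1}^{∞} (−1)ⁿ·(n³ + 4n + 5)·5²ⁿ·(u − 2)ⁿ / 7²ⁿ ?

Ratio test: |a_{n+1}/a_n| = [((n+1)³ + 4(n+1) + 5)/(n³ + 4n + 5)] · 25/49 → 25/49 as n → ∞.
Convergence for |u − 2| · 25/49 < 1, i.e. |u − 2| < 49/25. So R = 49/25.

R = 49/25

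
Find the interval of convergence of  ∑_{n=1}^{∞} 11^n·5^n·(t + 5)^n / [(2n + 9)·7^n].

[-282/55, -268/55)

By the ratio test, |a_{n+1}/a_n| = [(2n + 9)/(2(n+1) + 9)] · 11·5/7 → 55/7.
Thus R = 1/(55/7) = 7/55.
Check t = -268/55: comparison with the harmonic series Σ 1/n shows the series diverges.
Endpoint t = -282/55: the terms alternate in sign and decrease monotonically to 0 in absolute value (size ~ c/n), so the alternating series test gives convergence.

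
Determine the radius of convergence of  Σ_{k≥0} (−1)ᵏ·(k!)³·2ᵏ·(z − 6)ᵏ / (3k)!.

R = 27/2

Ratio test: |a_{k+1}/a_k| = (k+1)³/[(3k+1)·(3k+2)·(3k+3)] · 2 → 2/27 as k → ∞.
Hence the series converges for |z − 6| < 1/(2/27) = 27/2, so the radius of convergence is 27/2.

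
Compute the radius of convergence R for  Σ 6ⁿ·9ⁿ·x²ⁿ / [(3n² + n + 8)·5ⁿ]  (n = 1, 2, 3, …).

Apply the ratio test: |a_{n+1}| / |a_n| = [(3n² + n + 8)/(3(n+1)² + (n+1) + 8)] · 6·9/5, which tends to 54/5 as n → ∞.
Successive powers of x differ by 2, so the series converges when |x|² · 54/5 < 1, i.e. |x| < √(5/54). So R = √30/18.

R = √30/18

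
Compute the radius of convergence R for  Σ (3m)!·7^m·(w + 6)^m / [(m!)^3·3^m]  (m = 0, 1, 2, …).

R = 1/63

The ratio of consecutive coefficients is (3m+1)·(3m+2)·(3m+3)/(m+1)³ · 7/3 → 63.
Convergence for |w + 6| · 63 < 1, i.e. |w + 6| < 1/63. So R = 1/63.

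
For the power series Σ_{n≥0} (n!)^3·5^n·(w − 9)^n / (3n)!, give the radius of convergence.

R = 27/5

Ratio test: |a_{n+1}/a_n| = (n+1)³/[(3n+1)·(3n+2)·(3n+3)] · 5 → 5/27 as n → ∞.
The series converges when 5/27 · |w − 9| < 1, giving R = 27/5.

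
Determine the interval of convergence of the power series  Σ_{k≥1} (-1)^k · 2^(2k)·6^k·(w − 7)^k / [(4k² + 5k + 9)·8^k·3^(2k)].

[4, 10]

Apply the ratio test: |a_{k+1}| / |a_k| = [(4k² + 5k + 9)/(4(k+1)² + 5(k+1) + 9)] · 4·6/(8·9), which tends to 1/3 as k → ∞.
Hence the series converges for |w − 7| < 1/(1/3) = 3, so the radius of convergence is 3.
At w = 10: the series is dominated by a constant times Σ 1/k², which converges (p = 2 > 1).
At w = 4: the terms are on the order of 1/k², so the series converges absolutely by comparison with the p-series (p = 2 > 1).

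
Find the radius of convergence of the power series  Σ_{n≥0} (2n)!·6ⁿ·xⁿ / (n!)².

Apply the ratio test: |a_{n+1}| / |a_n| = (2n+1)·(2n+2)/(n+1)² · 6, which tends to 24 as n → ∞.
The series converges when 24 · |x| < 1, giving R = 1/24.

R = 1/24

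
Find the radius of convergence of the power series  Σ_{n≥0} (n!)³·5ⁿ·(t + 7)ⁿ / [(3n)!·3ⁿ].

R = 81/5

Ratio test: |a_{n+1}/a_n| = (n+1)³/[(3n+1)·(3n+2)·(3n+3)] · 5/3 → 5/81 as n → ∞.
Thus R = 1/(5/81) = 81/5.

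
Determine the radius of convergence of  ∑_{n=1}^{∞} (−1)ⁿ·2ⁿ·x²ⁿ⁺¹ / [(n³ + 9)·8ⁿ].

R = 2

The ratio of consecutive coefficients is [(n³ + 9)/((n+1)³ + 9)] · 2/8 → 1/4.
Successive powers of x differ by 2, so the series converges when |x|² · 1/4 < 1, i.e. |x| < √(4) = 2. So R = 2.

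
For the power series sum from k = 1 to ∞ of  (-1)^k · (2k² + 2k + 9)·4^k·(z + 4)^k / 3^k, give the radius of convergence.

The ratio of consecutive coefficients is [(2(k+1)² + 2(k+1) + 9)/(2k² + 2k + 9)] · 4/3 → 4/3.
Convergence for |z + 4| · 4/3 < 1, i.e. |z + 4| < 3/4. So R = 3/4.

R = 3/4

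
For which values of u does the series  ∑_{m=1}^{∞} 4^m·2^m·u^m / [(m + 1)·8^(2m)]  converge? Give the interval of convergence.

[-8, 8)

By the ratio test, |a_{m+1}/a_m| = [(m + 1)/((m+1) + 1)] · 4·2/64 → 1/8.
Thus R = 1/(1/8) = 8.
Check u = 8: the terms behave like c/m; limit comparison with the harmonic series gives divergence.
At u = -8: convergence follows from the alternating series test (terms decrease monotonically to 0).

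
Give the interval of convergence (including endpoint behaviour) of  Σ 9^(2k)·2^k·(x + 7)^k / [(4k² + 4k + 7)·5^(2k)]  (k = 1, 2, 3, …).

[-1159/162, -1109/162]

By the ratio test, |a_{k+1}/a_k| = [(4k² + 4k + 7)/(4(k+1)² + 4(k+1) + 7)] · 81·2/25 → 162/25.
Convergence for |x + 7| · 162/25 < 1, i.e. |x + 7| < 25/162. So R = 25/162.
Check x = -1109/162: the terms are on the order of 1/k², so the series converges absolutely by comparison with the p-series (p = 2 > 1).
At x = -1159/162: the terms are on the order of 1/k², so the series converges absolutely by comparison with the p-series (p = 2 > 1).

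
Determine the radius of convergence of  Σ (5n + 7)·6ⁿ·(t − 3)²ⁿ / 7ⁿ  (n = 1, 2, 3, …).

By the ratio test, |a_{n+1}/a_n| = [(5(n+1) + 7)/(5n + 7)] · 6/7 → 6/7.
Since the exponent of (t − 3) increases by 2 each term, convergence requires |t − 3|² < 7/6, hence R = √42/6.

R = √42/6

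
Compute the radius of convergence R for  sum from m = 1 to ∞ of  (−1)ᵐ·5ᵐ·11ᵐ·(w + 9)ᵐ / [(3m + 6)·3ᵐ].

Apply the ratio test: |a_{m+1}| / |a_m| = [(3m + 6)/(3(m+1) + 6)] · 5·11/3, which tends to 55/3 as m → ∞.
Convergence for |w + 9| · 55/3 < 1, i.e. |w + 9| < 3/55. So R = 3/55.

R = 3/55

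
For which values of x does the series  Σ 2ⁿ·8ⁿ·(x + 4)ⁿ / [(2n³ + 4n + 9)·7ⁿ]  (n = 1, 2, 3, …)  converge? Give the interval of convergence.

By the ratio test, |a_{n+1}/a_n| = [(2n³ + 4n + 9)/(2(n+1)³ + 4(n+1) + 9)] · 2·8/7 → 16/7.
Thus R = 1/(16/7) = 7/16.
At x = -57/16: absolute convergence follows by limit comparison with Σ 1/n³.
Endpoint x = -71/16: absolute convergence follows by limit comparison with Σ 1/n³.

[-71/16, -57/16]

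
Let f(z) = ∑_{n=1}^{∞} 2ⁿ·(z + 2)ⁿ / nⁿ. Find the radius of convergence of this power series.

R = ∞

Applying the root test, |a_n|^(1/n) = 2/n → 0.
The limit is 0 for every z, so R = ∞.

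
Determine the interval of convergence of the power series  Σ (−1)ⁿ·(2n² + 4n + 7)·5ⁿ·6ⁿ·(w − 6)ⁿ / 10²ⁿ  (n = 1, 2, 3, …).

By the ratio test, |a_{n+1}/a_n| = [(2(n+1)² + 4(n+1) + 7)/(2n² + 4n + 7)] · 5·6/100 → 3/10.
The series converges when 3/10 · |w − 6| < 1, giving R = 10/3.
Endpoint w = 28/3: the terms do not tend to 0, so the series diverges.
Check w = 8/3: the terms have absolute value of order n², which does not tend to 0, so the series diverges by the divergence test.

(8/3, 28/3)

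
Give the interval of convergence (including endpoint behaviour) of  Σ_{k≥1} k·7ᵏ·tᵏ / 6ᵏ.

By the ratio test, |a_{k+1}/a_k| = [(k+1)/k] · 7/6 → 7/6.
Convergence for |t| · 7/6 < 1, i.e. |t| < 6/7. So R = 6/7.
Check t = 6/7: the terms have absolute value of order k, which does not tend to 0, so the series diverges by the divergence test.
When t = -6/7, the terms have absolute value of order k, which does not tend to 0, so the series diverges by the divergence test.

(-6/7, 6/7)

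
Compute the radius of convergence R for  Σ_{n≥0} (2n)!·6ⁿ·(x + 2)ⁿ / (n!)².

Apply the ratio test: |a_{n+1}| / |a_n| = (2n+1)·(2n+2)/(n+1)² · 6, which tends to 24 as n → ∞.
Hence the series converges for |x + 2| < 1/(24) = 1/24, so the radius of convergence is 1/24.

R = 1/24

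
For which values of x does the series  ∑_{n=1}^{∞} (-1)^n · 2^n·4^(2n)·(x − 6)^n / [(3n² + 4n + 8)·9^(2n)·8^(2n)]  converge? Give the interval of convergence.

Apply the ratio test: |a_{n+1}| / |a_n| = [(3n² + 4n + 8)/(3(n+1)² + 4(n+1) + 8)] · 2·16/(81·64), which tends to 1/162 as n → ∞.
The series converges when 1/162 · |x − 6| < 1, giving R = 162.
Check x = 168: the series is dominated by a constant times Σ 1/n², which converges (p = 2 > 1).
Check x = -156: the series is dominated by a constant times Σ 1/n², which converges (p = 2 > 1).

[-156, 168]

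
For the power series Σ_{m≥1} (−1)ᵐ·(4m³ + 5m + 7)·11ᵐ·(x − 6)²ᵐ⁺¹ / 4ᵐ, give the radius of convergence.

The ratio of consecutive coefficients is [(4(m+1)³ + 5(m+1) + 7)/(4m³ + 5m + 7)] · 11/4 → 11/4.
Successive powers of (x − 6) differ by 2, so the series converges when |x − 6|² · 11/4 < 1, i.e. |x − 6| < √(4/11). So R = 2√11/11.

R = 2√11/11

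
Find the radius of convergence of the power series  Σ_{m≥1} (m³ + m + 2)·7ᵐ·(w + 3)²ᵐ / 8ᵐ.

Apply the ratio test: |a_{m+1}| / |a_m| = [((m+1)³ + (m+1) + 2)/(m³ + m + 2)] · 7/8, which tends to 7/8 as m → ∞.
Since the exponent of (w + 3) increases by 2 each term, convergence requires |w + 3|² < 8/7, hence R = 2√14/7.

R = 2√14/7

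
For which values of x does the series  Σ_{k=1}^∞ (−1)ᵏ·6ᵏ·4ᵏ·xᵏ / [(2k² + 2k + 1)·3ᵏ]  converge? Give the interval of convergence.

Apply the ratio test: |a_{k+1}| / |a_k| = [(2k² + 2k + 1)/(2(k+1)² + 2(k+1) + 1)] · 6·4/3, which tends to 8 as k → ∞.
Convergence for |x| · 8 < 1, i.e. |x| < 1/8. So R = 1/8.
At x = 1/8: absolute convergence follows by limit comparison with Σ 1/k².
Check x = -1/8: the series is dominated by a constant times Σ 1/k², which converges (p = 2 > 1).

[-1/8, 1/8]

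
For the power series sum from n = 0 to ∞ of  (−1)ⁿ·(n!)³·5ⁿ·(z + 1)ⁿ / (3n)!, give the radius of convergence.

R = 27/5

By the ratio test, |a_{n+1}/a_n| = (n+1)³/[(3n+1)·(3n+2)·(3n+3)] · 5 → 5/27.
Hence the series converges for |z + 1| < 1/(5/27) = 27/5, so the radius of convergence is 27/5.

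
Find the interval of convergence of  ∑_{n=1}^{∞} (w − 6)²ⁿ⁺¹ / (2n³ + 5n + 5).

[5, 7]

By the ratio test, |a_{n+1}/a_n| = (2n³ + 5n + 5)/(2(n+1)³ + 5(n+1) + 5) → 1.
Writing y = (w − 6)², the series in y has radius 1, so |w − 6| < √(1) = 1 and R = 1.
When w = 7, the terms are on the order of 1/n³, so the series converges absolutely by comparison with the p-series (p = 3 > 1).
At w = 5: the terms are on the order of 1/n³, so the series converges absolutely by comparison with the p-series (p = 3 > 1).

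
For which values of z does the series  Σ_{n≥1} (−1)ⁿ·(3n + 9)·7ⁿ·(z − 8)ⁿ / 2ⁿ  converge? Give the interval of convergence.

(54/7, 58/7)

The ratio of consecutive coefficients is [(3(n+1) + 9)/(3n + 9)] · 7/2 → 7/2.
The series converges when 7/2 · |z − 8| < 1, giving R = 2/7.
At z = 58/7: the n-th term does not approach 0; divergence by the term test.
When z = 54/7, the terms have absolute value of order n, which does not tend to 0, so the series diverges by the divergence test.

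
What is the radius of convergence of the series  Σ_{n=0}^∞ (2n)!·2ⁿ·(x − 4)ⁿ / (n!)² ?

R = 1/8

Ratio test: |a_{n+1}/a_n| = (2n+1)·(2n+2)/(n+1)² · 2 → 8 as n → ∞.
The series converges when 8 · |x − 4| < 1, giving R = 1/8.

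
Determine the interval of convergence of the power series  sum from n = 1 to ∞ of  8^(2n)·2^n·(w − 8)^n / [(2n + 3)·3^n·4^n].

Ratio test: |a_{n+1}/a_n| = [(2n + 3)/(2(n+1) + 3)] · 64·2/(3·4) → 32/3 as n → ∞.
The series converges when 32/3 · |w − 8| < 1, giving R = 3/32.
When w = 259/32, the terms behave like c/n; limit comparison with the harmonic series gives divergence.
When w = 253/32, the terms alternate in sign and decrease monotonically to 0 in absolute value (size ~ c/n), so the alternating series test gives convergence.

[253/32, 259/32)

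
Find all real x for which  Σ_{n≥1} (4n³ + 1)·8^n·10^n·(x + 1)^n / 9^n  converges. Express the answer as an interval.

Apply the ratio test: |a_{n+1}| / |a_n| = [(4(n+1)³ + 1)/(4n³ + 1)] · 8·10/9, which tends to 80/9 as n → ∞.
Hence the series converges for |x + 1| < 1/(80/9) = 9/80, so the radius of convergence is 9/80.
Check x = -71/80: the terms have absolute value of order n³, which does not tend to 0, so the series diverges by the divergence test.
When x = -89/80, the terms do not tend to 0, so the series diverges.

(-89/80, -71/80)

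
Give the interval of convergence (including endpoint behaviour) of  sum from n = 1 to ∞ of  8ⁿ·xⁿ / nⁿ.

(−∞, ∞)

Applying the root test, |a_n|^(1/n) = 8/n → 0.
The limit is 0 for every x, so R = ∞.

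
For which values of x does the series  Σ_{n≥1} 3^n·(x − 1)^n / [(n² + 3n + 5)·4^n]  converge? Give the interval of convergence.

[-1/3, 7/3]

Ratio test: |a_{n+1}/a_n| = [(n² + 3n + 5)/((n+1)² + 3(n+1) + 5)] · 3/4 → 3/4 as n → ∞.
Convergence for |x − 1| · 3/4 < 1, i.e. |x − 1| < 4/3. So R = 4/3.
Endpoint x = 7/3: the series is dominated by a constant times Σ 1/n², which converges (p = 2 > 1).
At x = -1/3: the series is dominated by a constant times Σ 1/n², which converges (p = 2 > 1).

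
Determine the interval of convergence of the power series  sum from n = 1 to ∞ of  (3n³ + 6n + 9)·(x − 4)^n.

(3, 5)

The ratio of consecutive coefficients is (3(n+1)³ + 6(n+1) + 9)/(3n³ + 6n + 9) → 1.
Hence R = 1.
Check x = 5: the terms have absolute value of order n³, which does not tend to 0, so the series diverges by the divergence test.
At x = 3: the n-th term does not approach 0; divergence by the term test.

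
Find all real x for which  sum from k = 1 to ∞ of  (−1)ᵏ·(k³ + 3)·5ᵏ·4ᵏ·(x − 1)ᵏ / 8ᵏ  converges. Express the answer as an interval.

Ratio test: |a_{k+1}/a_k| = [((k+1)³ + 3)/(k³ + 3)] · 5·4/8 → 5/2 as k → ∞.
Hence the series converges for |x − 1| < 1/(5/2) = 2/5, so the radius of convergence is 2/5.
Check x = 7/5: the k-th term does not approach 0; divergence by the term test.
Endpoint x = 3/5: the terms do not tend to 0, so the series diverges.

(3/5, 7/5)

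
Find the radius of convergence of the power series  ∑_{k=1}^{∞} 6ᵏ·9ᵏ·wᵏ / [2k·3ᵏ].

Ratio test: |a_{k+1}/a_k| = [2k/2(k+1)] · 6·9/3 → 18 as k → ∞.
Hence the series converges for |w| < 1/(18) = 1/18, so the radius of convergence is 1/18.

R = 1/18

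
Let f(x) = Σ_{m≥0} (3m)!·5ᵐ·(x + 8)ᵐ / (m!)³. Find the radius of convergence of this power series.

Ratio test: |a_{m+1}/a_m| = (3m+1)·(3m+2)·(3m+3)/(m+1)³ · 5 → 135 as m → ∞.
The series converges when 135 · |x + 8| < 1, giving R = 1/135.

R = 1/135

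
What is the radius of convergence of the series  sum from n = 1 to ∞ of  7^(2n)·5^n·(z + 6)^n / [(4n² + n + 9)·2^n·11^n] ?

By the ratio test, |a_{n+1}/a_n| = [(4n² + n + 9)/(4(n+1)² + (n+1) + 9)] · 49·5/(2·11) → 245/22.
Thus R = 1/(245/22) = 22/245.

R = 22/245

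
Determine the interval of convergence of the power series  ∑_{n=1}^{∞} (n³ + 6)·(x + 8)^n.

(-9, -7)

Ratio test: |a_{n+1}/a_n| = ((n+1)³ + 6)/(n³ + 6) → 1 as n → ∞.
Hence R = 1.
Endpoint x = -7: the n-th term does not approach 0; divergence by the term test.
When x = -9, the n-th term does not approach 0; divergence by the term test.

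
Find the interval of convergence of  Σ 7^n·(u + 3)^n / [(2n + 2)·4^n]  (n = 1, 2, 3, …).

[-25/7, -17/7)

Ratio test: |a_{n+1}/a_n| = [(2n + 2)/(2(n+1) + 2)] · 7/4 → 7/4 as n → ∞.
Thus R = 1/(7/4) = 4/7.
Endpoint u = -17/7: comparison with the harmonic series Σ 1/n shows the series diverges.
At u = -25/7: the terms alternate in sign and decrease monotonically to 0 in absolute value (size ~ c/n), so the alternating series test gives convergence.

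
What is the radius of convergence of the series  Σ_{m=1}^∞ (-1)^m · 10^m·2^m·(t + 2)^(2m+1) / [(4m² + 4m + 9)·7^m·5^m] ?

R = √7/2

The ratio of consecutive coefficients is [(4m² + 4m + 9)/(4(m+1)² + 4(m+1) + 9)] · 10·2/(7·5) → 4/7.
Successive powers of (t + 2) differ by 2, so the series converges when |t + 2|² · 4/7 < 1, i.e. |t + 2| < √(7/4). So R = √7/2.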